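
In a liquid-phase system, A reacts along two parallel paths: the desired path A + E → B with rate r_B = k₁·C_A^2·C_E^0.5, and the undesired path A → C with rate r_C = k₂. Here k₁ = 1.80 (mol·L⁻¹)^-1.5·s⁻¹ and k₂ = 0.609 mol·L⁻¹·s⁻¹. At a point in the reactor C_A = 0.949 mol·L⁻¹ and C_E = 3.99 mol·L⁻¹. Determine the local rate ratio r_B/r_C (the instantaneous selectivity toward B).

5.32

S_{B/C} = r_B/r_C = (k₁·C_A^2·C_E^0.5)/(k₂) = (k₁/k₂)·C_A^2·C_E^0.5.
= (1.80×0.9490^2×3.990^0.5) / (0.609) = 3.238/0.6090 = 5.32.
Since the desired path is higher order in A, keeping C_A high (PFR or concentrated feed) favours B.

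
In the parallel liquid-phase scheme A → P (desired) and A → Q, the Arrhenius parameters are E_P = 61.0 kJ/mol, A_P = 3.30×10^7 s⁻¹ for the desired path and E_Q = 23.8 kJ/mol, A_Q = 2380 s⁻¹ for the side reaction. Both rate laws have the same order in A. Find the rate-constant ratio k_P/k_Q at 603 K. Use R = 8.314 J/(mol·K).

8.31

k_P/k_Q = (A_P/A_Q)·exp[−(E_P−E_Q)/(RT)] = (A_P/A_Q)·exp[(E_Q−E_P)/(RT)].
(E_Q−E_P)/(RT) = (23.8−61.0)×10³/(8.314×603) = -37200/5013 = -7.420.
k_P/k_Q = (3.30×10^7/2380)·exp(-7.420) = 13866 × 5.990×10^-4 = 8.31.
Since E_P > E_Q, raising the temperature improves selectivity toward P.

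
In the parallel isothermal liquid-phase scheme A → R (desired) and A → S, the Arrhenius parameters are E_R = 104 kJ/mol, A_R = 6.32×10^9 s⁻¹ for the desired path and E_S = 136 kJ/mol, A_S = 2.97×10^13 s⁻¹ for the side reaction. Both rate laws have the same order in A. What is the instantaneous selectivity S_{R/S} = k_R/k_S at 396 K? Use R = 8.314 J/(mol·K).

Since both paths have the same order in A, the concentration cancels and S_{R/S} = k_R/k_S = (A_R/A_S)·exp[(E_S−E_R)/(RT)].
(E_S−E_R)/(RT) = (136−104)×10³/(8.314×396) = 32000/3292 = 9.720.
k_R/k_S = (6.32×10^9/2.97×10^13)·exp(9.720) = 2.128×10^-4 × 16639 = 3.54.

3.54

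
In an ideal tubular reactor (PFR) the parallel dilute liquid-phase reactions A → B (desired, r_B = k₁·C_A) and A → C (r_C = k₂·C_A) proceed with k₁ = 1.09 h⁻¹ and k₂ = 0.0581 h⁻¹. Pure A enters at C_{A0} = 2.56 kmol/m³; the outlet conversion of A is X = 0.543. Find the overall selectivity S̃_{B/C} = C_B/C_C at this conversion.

18.8

C_A = C_{A0}(1−X) = 1.170 kmol/m³.
Both paths are first order in A, so the instantaneous fraction to B is constant: dC_B/d(−C_A) = k₁/(k₁+k₂) = 0.9494.
C_B = 0.9494·(C_{A0}−C_A) = 0.9494×1.390 = 1.32 kmol/m³.
C_C = (C_{A0}−C_A)−C_B = 0.07035 kmol/m³; S̃_{B/C} = 1.320/0.07035 = 18.8.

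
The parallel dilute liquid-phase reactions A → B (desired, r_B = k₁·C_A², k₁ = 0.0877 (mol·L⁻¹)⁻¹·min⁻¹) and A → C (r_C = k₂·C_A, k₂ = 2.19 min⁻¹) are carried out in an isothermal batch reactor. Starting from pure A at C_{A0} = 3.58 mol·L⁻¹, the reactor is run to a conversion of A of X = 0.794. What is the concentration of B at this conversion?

0.224 mol·L⁻¹

C_A = C_{A0}(1−X) = 0.7375 mol·L⁻¹.
Along a PFR/batch, dC_C/dC_A = −r_C/(r_B+r_C) = −k₂/(k₂+k₁·C_A).
Integrating from C_{A0} to C_A: C_C = (2.19/0.0877)·ln[(2.19+0.0877·3.58)/(2.19+0.0877·0.737)] = 24.97·ln(2.504/2.255) = 2.619 mol·L⁻¹.
Then C_B = (C_{A0}−C_A) − C_C = 2.843 − 2.619 = 0.2238 mol·L⁻¹.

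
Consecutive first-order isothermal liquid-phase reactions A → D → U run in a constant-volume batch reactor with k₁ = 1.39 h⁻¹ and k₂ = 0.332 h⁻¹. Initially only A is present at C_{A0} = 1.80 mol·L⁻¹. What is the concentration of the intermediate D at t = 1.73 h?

1.12 mol·L⁻¹

Solving the coupled first-order balances gives C_D(t) = [k₁/(k₂−k₁)]·C_{A0}·(e^(−k₁t) − e^(−k₂t)).
e^(−k₁t) = e^(−1.39×1.73) = e^(−2.405) = 0.09029; e^(−k₂t) = e^(−0.5744) = 0.5631.
C_D = 1.39×1.80/(0.332−1.39) × (0.09029−0.5631) = (-2.365)×(-0.4728) = 1.118 mol·L⁻¹.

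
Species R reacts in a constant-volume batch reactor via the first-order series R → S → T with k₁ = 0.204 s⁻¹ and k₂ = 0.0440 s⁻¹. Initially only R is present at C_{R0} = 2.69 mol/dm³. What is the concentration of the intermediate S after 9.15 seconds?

1.76 mol/dm³

The intermediate concentration in a first-order A→B→C sequence is C_S = k₁C_{R0}(e^(−k₁t) − e^(−k₂t))/(k₂−k₁).
e^(−k₁t) = e^(−0.204×9.15) = e^(−1.867) = 0.1546; e^(−k₂t) = e^(−0.4026) = 0.6686.
C_S = 0.204×2.69/(0.0440−0.204) × (0.1546−0.6686) = (-3.430)×(-0.5139) = 1.763 mol/dm³.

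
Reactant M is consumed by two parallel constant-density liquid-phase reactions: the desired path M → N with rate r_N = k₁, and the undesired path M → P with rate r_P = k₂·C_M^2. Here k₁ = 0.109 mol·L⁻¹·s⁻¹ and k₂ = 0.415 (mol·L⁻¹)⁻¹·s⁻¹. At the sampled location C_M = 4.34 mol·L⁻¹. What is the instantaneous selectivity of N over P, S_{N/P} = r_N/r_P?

0.0139

S_{N/P} = r_N/r_P = (k₁)/(k₂·C_M^2) = (k₁/k₂)·C_M^-2.
= (0.109) / (0.415×4.340^2) = 0.1090/7.817 = 0.0139.
The undesired path is higher order in M, so low C_M (CSTR or dilute feed) favours N.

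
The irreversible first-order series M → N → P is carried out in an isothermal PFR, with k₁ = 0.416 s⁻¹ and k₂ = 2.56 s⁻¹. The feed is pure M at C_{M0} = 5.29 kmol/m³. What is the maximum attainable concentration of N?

At the optimum, C_{N,max}/C_{M0} = (k₁/k₂)^[k₂/(k₂−k₁)].
= (0.416/2.56)^(2.56/(2.56−0.416)) = (0.1625)^(1.194) = 0.1142.
C_{N,max} = 0.1142×5.29 = 0.604 kmol/m³.

0.604 kmol/m³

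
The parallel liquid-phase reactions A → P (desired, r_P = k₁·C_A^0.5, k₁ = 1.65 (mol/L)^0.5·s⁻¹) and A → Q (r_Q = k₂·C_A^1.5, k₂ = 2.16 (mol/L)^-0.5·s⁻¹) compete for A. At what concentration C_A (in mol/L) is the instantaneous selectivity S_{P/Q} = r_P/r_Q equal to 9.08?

0.0841 mol/L

S_{P/Q} = (k₁/k₂)·C_A⁻¹ ⇒ C_A = (S·k₂/k₁)^(-1).
= (9.08×2.16/1.65)^(-1) = (11.89)^(-1) = 0.0841 mol/L.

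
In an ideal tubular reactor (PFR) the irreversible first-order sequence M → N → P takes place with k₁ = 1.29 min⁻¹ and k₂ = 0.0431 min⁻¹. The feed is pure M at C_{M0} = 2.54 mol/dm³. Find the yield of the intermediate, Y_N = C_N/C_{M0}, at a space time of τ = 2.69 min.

For first-order series with pure M initially, C_N(τ) = k₁C_{M0}/(k₂−k₁)·(e^(−k₁τ) − e^(−k₂τ)).
e^(−k₁τ) = e^(−1.29×2.69) = e^(−3.470) = 0.03111; e^(−k₂τ) = e^(−0.1159) = 0.8905.
C_N = 1.29×2.54/(0.0431−1.29) × (0.03111−0.8905) = (-2.628)×(-0.8594) = 2.258 mol/dm³.
Y_N = C_N/C_{M0} = 2.258/2.54 = 0.889.

0.889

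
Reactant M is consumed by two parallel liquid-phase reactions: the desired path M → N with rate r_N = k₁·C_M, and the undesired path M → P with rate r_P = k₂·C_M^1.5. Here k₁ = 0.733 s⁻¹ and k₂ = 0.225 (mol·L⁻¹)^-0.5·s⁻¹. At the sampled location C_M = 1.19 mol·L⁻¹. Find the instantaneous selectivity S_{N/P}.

S_{N/P} = r_N/r_P = (k₁·C_M)/(k₂·C_M^1.5) = (k₁/k₂)·C_M^-0.5.
= (0.733×1.190) / (0.225×1.190^1.5) = 0.8723/0.2921 = 2.99.

2.99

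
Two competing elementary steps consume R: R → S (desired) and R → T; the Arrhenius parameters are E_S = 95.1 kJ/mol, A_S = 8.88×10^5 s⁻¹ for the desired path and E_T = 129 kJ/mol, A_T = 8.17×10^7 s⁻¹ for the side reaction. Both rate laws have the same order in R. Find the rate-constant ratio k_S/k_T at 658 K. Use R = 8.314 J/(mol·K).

5.34

k_S/k_T = (A_S/A_T)·exp[−(E_S−E_T)/(RT)] = (A_S/A_T)·exp[(E_T−E_S)/(RT)].
(E_T−E_S)/(RT) = (129−95.1)×10³/(8.314×658) = 33900/5471 = 6.197.
k_S/k_T = (8.88×10^5/8.17×10^7)·exp(6.197) = 0.01087 × 491.1 = 5.34.
Since E_S < E_T, lowering the temperature improves selectivity toward S.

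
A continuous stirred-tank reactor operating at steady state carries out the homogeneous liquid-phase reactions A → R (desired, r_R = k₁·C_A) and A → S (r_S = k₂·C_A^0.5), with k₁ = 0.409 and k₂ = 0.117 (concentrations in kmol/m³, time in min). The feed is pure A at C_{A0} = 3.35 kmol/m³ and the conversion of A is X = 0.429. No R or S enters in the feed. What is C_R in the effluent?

1.19 kmol/m³

Exit C_A = C_{A0}(1−X) = 3.35×0.571 = 1.913 kmol/m³.
Rates in a CSTR are evaluated at the outlet concentration: r_R = 0.409×1.913 = 0.7824, r_S = 0.117×1.913^0.5 = 0.1618.
Fraction of consumed A going to R: r_R/(r_R+r_S) = 0.8286.
C_R = 0.8286·C_{A0}·X = 0.8286×3.35×0.429 = 1.19 kmol/m³.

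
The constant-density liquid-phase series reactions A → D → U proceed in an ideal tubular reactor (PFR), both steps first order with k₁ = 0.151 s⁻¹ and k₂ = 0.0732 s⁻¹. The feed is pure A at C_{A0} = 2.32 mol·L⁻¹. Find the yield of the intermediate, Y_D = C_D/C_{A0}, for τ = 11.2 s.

Solving the coupled first-order balances gives C_D(τ) = [k₁/(k₂−k₁)]·C_{A0}·(e^(−k₁τ) − e^(−k₂τ)).
e^(−k₁τ) = e^(−0.151×11.2) = e^(−1.691) = 0.1843; e^(−k₂τ) = e^(−0.8198) = 0.4405.
C_D = 0.151×2.32/(0.0732−0.151) × (0.1843−0.4405) = (-4.503)×(-0.2562) = 1.154 mol·L⁻¹.
Y_D = C_D/C_{A0} = 1.154/2.32 = 0.497.

0.497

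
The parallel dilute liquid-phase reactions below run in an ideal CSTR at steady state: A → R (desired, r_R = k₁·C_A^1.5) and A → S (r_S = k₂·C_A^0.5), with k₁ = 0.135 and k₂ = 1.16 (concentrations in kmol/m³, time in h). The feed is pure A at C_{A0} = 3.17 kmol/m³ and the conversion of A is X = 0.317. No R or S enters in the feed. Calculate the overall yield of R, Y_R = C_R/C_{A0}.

Exit C_A = C_{A0}(1−X) = 3.17×0.683 = 2.165 kmol/m³.
In a CSTR the entire volume is at exit conditions, so r_R = 0.135×2.165^1.5 = 0.4301 and r_S = 1.16×2.165^0.5 = 1.707.
Fraction of consumed A going to R: r_R/(r_R+r_S) = 0.2013.
C_R = 0.2013·C_{A0}·X = 0.2013×3.17×0.317 = 0.202 kmol/m³; Y_R = C_R/C_{A0} = 0.0638.

0.0638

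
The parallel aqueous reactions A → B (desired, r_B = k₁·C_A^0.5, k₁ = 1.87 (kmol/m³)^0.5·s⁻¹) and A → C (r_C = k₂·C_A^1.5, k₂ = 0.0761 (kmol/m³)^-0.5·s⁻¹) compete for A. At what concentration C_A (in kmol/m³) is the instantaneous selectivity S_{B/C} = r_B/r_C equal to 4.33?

5.68 kmol/m³

S_{B/C} = (k₁/k₂)·C_A⁻¹ ⇒ C_A = (S·k₂/k₁)^(-1).
= (4.33×0.0761/1.87)^(-1) = (0.1762)^(-1) = 5.68 kmol/m³.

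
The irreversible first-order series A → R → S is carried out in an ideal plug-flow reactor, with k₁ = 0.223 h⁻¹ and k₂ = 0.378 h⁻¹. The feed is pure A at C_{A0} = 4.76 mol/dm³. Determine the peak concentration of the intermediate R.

1.31 mol/dm³

For a first-order series the maximum intermediate yield is C_{R,max}/C_{A0} = (k₁/k₂)^[k₂/(k₂−k₁)].
= (0.223/0.378)^(0.378/(0.378−0.223)) = (0.5899)^(2.439) = 0.2761.
C_{R,max} = 0.2761×4.76 = 1.31 mol/dm³.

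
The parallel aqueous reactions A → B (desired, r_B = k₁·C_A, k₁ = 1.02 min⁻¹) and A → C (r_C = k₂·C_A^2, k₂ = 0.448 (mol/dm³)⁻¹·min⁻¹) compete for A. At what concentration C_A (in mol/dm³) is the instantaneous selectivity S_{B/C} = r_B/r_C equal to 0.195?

S_{B/C} = (k₁/k₂)·C_A⁻¹ ⇒ C_A = (S·k₂/k₁)^(-1).
= (0.195×0.448/1.02)^(-1) = (0.08565)^(-1) = 11.7 mol/dm³.

11.7 mol/dm³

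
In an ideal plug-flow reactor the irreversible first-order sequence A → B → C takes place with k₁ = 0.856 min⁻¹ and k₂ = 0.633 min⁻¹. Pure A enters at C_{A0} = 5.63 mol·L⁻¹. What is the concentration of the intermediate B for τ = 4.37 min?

For first-order series with pure A initially, C_B(τ) = k₁C_{A0}/(k₂−k₁)·(e^(−k₁τ) − e^(−k₂τ)).
e^(−k₁τ) = e^(−0.856×4.37) = e^(−3.741) = 0.02374; e^(−k₂τ) = e^(−2.766) = 0.06290.
C_B = 0.856×5.63/(0.633−0.856) × (0.02374−0.06290) = (-21.61)×(-0.03916) = 0.8464 mol·L⁻¹.

0.846 mol·L⁻¹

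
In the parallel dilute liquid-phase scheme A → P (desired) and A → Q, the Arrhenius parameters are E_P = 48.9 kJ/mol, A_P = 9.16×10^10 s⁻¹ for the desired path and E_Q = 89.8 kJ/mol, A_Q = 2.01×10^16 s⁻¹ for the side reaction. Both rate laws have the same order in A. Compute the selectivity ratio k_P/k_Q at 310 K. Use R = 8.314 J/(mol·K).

Since both paths have the same order in A, the concentration cancels and S_{P/Q} = k_P/k_Q = (A_P/A_Q)·exp[(E_Q−E_P)/(RT)].
(E_Q−E_P)/(RT) = (89.8−48.9)×10³/(8.314×310) = 40900/2577 = 15.87.
k_P/k_Q = (9.16×10^10/2.01×10^16)·exp(15.87) = 4.557×10^-6 × 7.796×10^6 = 35.5.
Since E_P < E_Q, lowering the temperature improves selectivity toward P.

35.5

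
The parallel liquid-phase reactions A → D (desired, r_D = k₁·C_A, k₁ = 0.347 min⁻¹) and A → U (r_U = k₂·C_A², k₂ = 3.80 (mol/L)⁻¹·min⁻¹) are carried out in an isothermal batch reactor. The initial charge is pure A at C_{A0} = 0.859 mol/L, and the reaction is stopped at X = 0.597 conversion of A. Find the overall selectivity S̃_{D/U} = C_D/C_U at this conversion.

C_A = C_{A0}(1−X) = 0.3462 mol/L.
Along a PFR/batch, dC_D/dC_A = −r_D/(r_D+r_U) = −k₁/(k₁+k₂·C_A).
Integrating from C_{A0} to C_A: C_D = (0.347/3.80)·ln[(0.347+3.80·0.859)/(0.347+3.80·0.346)] = 0.09132·ln(3.611/1.662) = 0.07084 mol/L.
C_U = (C_{A0}−C_A)−C_D = 0.4420 mol/L; S̃_{D/U} = 0.07084/0.4420 = 0.160.

0.160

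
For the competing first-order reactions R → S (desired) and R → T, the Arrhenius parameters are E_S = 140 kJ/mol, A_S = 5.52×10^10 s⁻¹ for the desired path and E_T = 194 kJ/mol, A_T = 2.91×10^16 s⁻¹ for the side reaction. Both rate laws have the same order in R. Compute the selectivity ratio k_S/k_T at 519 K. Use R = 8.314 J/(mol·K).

k_S/k_T = (A_S/A_T)·exp[−(E_S−E_T)/(RT)] = (A_S/A_T)·exp[(E_T−E_S)/(RT)].
(E_T−E_S)/(RT) = (194−140)×10³/(8.314×519) = 54000/4315 = 12.51.
k_S/k_T = (5.52×10^10/2.91×10^16)·exp(12.51) = 1.897×10^-6 × 2.723×10^5 = 0.516.
Since E_S < E_T, lowering the temperature improves selectivity toward S.

0.516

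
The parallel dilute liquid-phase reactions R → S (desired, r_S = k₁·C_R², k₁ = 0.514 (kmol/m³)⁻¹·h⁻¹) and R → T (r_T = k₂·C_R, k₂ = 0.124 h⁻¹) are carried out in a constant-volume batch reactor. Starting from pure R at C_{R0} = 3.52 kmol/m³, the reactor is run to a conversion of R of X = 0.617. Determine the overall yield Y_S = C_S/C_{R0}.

C_R = C_{R0}(1−X) = 1.348 kmol/m³.
Along a PFR/batch, dC_T/dC_R = −r_T/(r_S+r_T) = −k₂/(k₂+k₁·C_R).
Integrating from C_{R0} to C_R: C_T = (0.124/0.514)·ln[(0.124+0.514·3.52)/(0.124+0.514·1.35)] = 0.2412·ln(1.933/0.8170) = 0.2078 kmol/m³.
Then C_S = (C_{R0}−C_R) − C_T = 2.172 − 0.2078 = 1.964 kmol/m³.
Y_S = C_S/C_{R0} = 1.964/3.52 = 0.558.

0.558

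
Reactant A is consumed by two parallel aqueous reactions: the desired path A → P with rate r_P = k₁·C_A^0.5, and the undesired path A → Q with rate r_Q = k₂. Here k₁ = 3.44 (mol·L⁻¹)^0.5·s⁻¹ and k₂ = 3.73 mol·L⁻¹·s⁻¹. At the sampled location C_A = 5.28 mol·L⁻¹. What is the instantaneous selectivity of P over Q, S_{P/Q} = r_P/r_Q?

2.12

S_{P/Q} = r_P/r_Q = (k₁·C_A^0.5)/(k₂) = (k₁/k₂)·C_A^0.5.
= (3.44×5.280^0.5) / (3.73) = 7.905/3.730 = 2.12.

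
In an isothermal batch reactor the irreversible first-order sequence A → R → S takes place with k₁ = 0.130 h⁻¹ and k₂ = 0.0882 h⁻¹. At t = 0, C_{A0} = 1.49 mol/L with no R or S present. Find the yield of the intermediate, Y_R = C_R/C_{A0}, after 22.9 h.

0.254

The intermediate concentration in a first-order A→B→C sequence is C_R = k₁C_{A0}(e^(−k₁t) − e^(−k₂t))/(k₂−k₁).
e^(−k₁t) = e^(−0.130×22.9) = e^(−2.977) = 0.05095; e^(−k₂t) = e^(−2.020) = 0.1327.
C_R = 0.130×1.49/(0.0882−0.130) × (0.05095−0.1327) = (-4.634)×(-0.08174) = 0.3788 mol/L.
Y_R = C_R/C_{A0} = 0.3788/1.49 = 0.254.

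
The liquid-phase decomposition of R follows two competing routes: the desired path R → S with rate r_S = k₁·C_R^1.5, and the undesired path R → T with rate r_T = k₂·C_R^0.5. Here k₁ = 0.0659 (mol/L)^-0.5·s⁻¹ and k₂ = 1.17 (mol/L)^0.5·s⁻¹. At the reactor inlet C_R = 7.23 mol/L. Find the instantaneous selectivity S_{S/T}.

0.407

S_{S/T} = r_S/r_T = (k₁·C_R^1.5)/(k₂·C_R^0.5) = (k₁/k₂)·C_R.
= (0.0659×7.230^1.5) / (1.17×7.230^0.5) = 1.281/3.146 = 0.407.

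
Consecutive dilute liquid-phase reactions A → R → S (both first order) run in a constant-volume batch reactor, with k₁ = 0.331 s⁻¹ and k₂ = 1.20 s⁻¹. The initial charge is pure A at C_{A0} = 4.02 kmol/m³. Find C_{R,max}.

0.679 kmol/m³

For a first-order series the maximum intermediate yield is C_{R,max}/C_{A0} = (k₁/k₂)^[k₂/(k₂−k₁)].
= (0.331/1.20)^(1.20/(1.20−0.331)) = (0.2758)^(1.381) = 0.1689.
C_{R,max} = 0.1689×4.02 = 0.679 kmol/m³.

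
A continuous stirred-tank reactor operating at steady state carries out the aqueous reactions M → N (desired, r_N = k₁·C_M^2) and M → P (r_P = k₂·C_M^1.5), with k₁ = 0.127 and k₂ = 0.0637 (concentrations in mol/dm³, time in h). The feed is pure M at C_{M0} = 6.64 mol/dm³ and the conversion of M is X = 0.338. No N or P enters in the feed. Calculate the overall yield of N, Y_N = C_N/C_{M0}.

0.273

Exit C_M = C_{M0}(1−X) = 6.64×0.662 = 4.396 mol/dm³.
In a CSTR the entire volume is at exit conditions, so r_N = 0.127×4.396^2 = 2.454 and r_P = 0.0637×4.396^1.5 = 0.5871.
Fraction of consumed M going to N: r_N/(r_N+r_P) = 0.8070.
C_N = 0.8070·C_{M0}·X = 0.8070×6.64×0.338 = 1.81 mol/dm³; Y_N = C_N/C_{M0} = 0.273.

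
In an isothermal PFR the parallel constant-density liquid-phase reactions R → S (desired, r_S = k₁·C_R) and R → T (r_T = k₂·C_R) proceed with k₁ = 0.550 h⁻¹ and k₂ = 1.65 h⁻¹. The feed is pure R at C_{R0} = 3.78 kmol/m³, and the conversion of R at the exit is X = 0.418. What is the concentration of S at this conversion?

C_R = C_{R0}(1−X) = 2.200 kmol/m³.
Both paths are first order in R, so the instantaneous fraction to S is constant: dC_S/d(−C_R) = k₁/(k₁+k₂) = 0.2500.
C_S = 0.2500·(C_{R0}−C_R) = 0.2500×1.580 = 0.395 kmol/m³.

0.395 kmol/m³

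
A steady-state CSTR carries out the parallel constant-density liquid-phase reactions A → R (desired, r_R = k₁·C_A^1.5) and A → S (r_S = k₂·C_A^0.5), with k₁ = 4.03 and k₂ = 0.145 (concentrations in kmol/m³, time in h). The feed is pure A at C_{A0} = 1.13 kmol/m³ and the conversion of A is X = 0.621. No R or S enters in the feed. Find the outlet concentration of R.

Exit C_A = C_{A0}(1−X) = 1.13×0.379 = 0.4283 kmol/m³.
A CSTR operates uniformly at the exit composition, giving r_R = 1.129 and r_S = 0.09489 (each k·C_A^n at C_A = 0.4283).
Fraction of consumed A going to R: r_R/(r_R+r_S) = 0.9225.
C_R = 0.9225·C_{A0}·X = 0.9225×1.13×0.621 = 0.647 kmol/m³.

0.647 kmol/m³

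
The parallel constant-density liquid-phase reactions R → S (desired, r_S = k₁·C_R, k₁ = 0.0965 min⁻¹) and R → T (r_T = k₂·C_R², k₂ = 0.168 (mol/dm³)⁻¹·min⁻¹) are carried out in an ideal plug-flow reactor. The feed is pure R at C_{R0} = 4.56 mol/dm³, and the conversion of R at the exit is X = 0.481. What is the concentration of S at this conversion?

C_R = C_{R0}(1−X) = 2.367 mol/dm³.
Along a PFR/batch, dC_S/dC_R = −r_S/(r_S+r_T) = −k₁/(k₁+k₂·C_R).
Integrating from C_{R0} to C_R: C_S = (0.0965/0.168)·ln[(0.0965+0.168·4.56)/(0.0965+0.168·2.37)] = 0.5744·ln(0.8626/0.4941) = 0.3201 mol/dm³.

0.320 mol/dm³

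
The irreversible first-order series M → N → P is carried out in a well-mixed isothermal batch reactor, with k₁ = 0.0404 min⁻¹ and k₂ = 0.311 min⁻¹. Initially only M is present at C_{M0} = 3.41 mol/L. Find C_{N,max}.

At the optimum, C_{N,max}/C_{M0} = (k₁/k₂)^[k₂/(k₂−k₁)].
= (0.0404/0.311)^(0.311/(0.311−0.0404)) = (0.1299)^(1.149) = 0.09578.
C_{N,max} = 0.09578×3.41 = 0.327 mol/L.

0.327 mol/L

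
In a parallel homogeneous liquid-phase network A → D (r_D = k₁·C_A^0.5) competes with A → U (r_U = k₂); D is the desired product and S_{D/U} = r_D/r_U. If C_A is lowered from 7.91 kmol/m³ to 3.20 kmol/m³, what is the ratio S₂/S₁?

0.636

S_{D/U} = (k₁/k₂)·C_A^0.5, so S₂/S₁ = (C_{A,2}/C_{A,1})^0.5.
= (3.20/7.91)^0.5 = (0.4046)^0.5 = 0.636.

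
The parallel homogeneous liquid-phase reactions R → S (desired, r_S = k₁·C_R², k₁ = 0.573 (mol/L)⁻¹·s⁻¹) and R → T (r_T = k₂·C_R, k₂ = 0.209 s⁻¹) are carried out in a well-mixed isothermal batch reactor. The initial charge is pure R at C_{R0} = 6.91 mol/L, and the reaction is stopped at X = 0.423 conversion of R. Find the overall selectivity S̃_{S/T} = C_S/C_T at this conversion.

C_R = C_{R0}(1−X) = 3.987 mol/L.
Along a PFR/batch, dC_T/dC_R = −r_T/(r_S+r_T) = −k₂/(k₂+k₁·C_R).
Integrating from C_{R0} to C_R: C_T = (0.209/0.573)·ln[(0.209+0.573·6.91)/(0.209+0.573·3.99)] = 0.3647·ln(4.168/2.494) = 0.1874 mol/L.
Then C_S = (C_{R0}−C_R) − C_T = 2.923 − 0.1874 = 2.736 mol/L.
S̃_{S/T} = C_S/C_T = 2.736/0.1874 = 14.6.

14.6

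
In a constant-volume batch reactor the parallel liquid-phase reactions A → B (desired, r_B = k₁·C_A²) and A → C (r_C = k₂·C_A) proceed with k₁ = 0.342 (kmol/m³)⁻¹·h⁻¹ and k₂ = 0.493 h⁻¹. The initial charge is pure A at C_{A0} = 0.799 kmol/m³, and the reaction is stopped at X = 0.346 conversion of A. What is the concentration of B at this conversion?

C_A = C_{A0}(1−X) = 0.5225 kmol/m³.
Along a PFR/batch, dC_C/dC_A = −r_C/(r_B+r_C) = −k₂/(k₂+k₁·C_A).
Integrating from C_{A0} to C_A: C_C = (0.493/0.342)·ln[(0.493+0.342·0.799)/(0.493+0.342·0.523)] = 1.442·ln(0.7663/0.6717) = 0.1898 kmol/m³.
Then C_B = (C_{A0}−C_A) − C_C = 0.2765 − 0.1898 = 0.08662 kmol/m³.

0.0866 kmol/m³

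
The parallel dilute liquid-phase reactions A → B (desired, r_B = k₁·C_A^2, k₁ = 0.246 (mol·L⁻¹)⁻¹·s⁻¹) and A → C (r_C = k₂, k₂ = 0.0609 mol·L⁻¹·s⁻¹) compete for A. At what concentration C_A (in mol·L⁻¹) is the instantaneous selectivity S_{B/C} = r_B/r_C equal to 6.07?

S_{B/C} = (k₁/k₂)·C_A^2 ⇒ C_A = (S·k₂/k₁)^(0.5).
= (6.07×0.0609/0.246)^(0.5) = (1.503)^(0.5) = 1.23 mol·L⁻¹.

1.23 mol·L⁻¹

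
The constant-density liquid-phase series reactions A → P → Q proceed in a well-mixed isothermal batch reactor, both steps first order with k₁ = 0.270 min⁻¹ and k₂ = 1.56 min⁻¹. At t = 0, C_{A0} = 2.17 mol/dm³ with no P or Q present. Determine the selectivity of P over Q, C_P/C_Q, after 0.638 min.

1.66

Solving the coupled first-order balances gives C_P(t) = [k₁/(k₂−k₁)]·C_{A0}·(e^(−k₁t) − e^(−k₂t)).
e^(−k₁t) = e^(−0.270×0.638) = e^(−0.1723) = 0.8418; e^(−k₂t) = e^(−0.9953) = 0.3696.
C_P = 0.270×2.17/(1.56−0.270) × (0.8418−0.3696) = 0.4542×0.4721 = 0.2144 mol/dm³.
C_A = C_{A0}e^(−k₁t) = 1.827 mol/dm³, so C_Q = C_{A0}−C_A−C_P = 0.1289 mol/dm³; C_P/C_Q = 1.66.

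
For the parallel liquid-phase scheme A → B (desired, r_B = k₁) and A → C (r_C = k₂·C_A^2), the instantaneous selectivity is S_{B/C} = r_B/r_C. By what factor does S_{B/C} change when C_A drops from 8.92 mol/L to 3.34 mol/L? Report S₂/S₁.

S_{B/C} = (k₁/k₂)·C_A^-2, so S₂/S₁ = (C_{A,2}/C_{A,1})^-2.
= (3.34/8.92)^(-2) = (0.3744)^(-2) = 7.13.

7.13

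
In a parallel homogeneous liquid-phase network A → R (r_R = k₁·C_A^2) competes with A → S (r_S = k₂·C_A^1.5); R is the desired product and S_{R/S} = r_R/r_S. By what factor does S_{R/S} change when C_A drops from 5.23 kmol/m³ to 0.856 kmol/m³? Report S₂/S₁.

S_{R/S} = (k₁/k₂)·C_A^0.5, so S₂/S₁ = (C_{A,2}/C_{A,1})^0.5.
= (0.856/5.23)^0.5 = (0.1637)^0.5 = 0.405.

0.405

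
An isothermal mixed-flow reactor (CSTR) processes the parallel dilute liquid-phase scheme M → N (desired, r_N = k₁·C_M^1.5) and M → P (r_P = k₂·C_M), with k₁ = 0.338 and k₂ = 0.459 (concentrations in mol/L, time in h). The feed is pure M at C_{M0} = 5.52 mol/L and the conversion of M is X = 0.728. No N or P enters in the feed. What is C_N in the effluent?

Exit C_M = C_{M0}(1−X) = 5.52×0.272 = 1.501 mol/L.
Rates in a CSTR are evaluated at the outlet concentration: r_N = 0.338×1.501^1.5 = 0.6218, r_P = 0.459×1.501 = 0.6892.
Fraction of consumed M going to N: r_N/(r_N+r_P) = 0.4743.
C_N = 0.4743·C_{M0}·X = 0.4743×5.52×0.728 = 1.91 mol/L.

1.91 mol/L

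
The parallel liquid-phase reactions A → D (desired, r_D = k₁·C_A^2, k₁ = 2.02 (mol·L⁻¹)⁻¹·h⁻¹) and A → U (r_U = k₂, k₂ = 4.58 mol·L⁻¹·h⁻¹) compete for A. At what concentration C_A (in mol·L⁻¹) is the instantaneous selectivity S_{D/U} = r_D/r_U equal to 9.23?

S_{D/U} = (k₁/k₂)·C_A^2 ⇒ C_A = (S·k₂/k₁)^(0.5).
= (9.23×4.58/2.02)^(0.5) = (20.93)^(0.5) = 4.57 mol·L⁻¹.

4.57 mol·L⁻¹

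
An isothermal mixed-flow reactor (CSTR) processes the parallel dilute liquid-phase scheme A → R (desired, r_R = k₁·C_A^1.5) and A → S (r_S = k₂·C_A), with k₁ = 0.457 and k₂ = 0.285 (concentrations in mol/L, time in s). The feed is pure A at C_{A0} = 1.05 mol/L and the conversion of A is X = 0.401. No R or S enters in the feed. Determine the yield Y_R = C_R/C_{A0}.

Exit C_A = C_{A0}(1−X) = 1.05×0.599 = 0.6290 mol/L.
Rates in a CSTR are evaluated at the outlet concentration: r_R = 0.457×0.6290^1.5 = 0.2280, r_S = 0.285×0.6290 = 0.1793.
Fraction of consumed A going to R: r_R/(r_R+r_S) = 0.5598.
C_R = 0.5598·C_{A0}·X = 0.5598×1.05×0.401 = 0.236 mol/L; Y_R = C_R/C_{A0} = 0.224.

0.224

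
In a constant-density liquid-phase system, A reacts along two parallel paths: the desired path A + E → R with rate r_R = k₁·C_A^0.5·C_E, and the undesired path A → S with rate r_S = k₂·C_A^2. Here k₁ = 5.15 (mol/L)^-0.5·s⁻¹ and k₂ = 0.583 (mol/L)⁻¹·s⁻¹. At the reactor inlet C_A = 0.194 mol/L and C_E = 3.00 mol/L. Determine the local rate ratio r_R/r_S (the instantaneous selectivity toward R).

S_{R/S} = r_R/r_S = (k₁·C_A^0.5·C_E)/(k₂·C_A^2) = (k₁/k₂)·C_A^-1.5·C_E.
= (5.15×0.1940^0.5×3.000) / (0.583×0.1940^2) = 6.805/0.02194 = 310.
The undesired path is higher order in A, so low C_A (CSTR or dilute feed) favours R.

310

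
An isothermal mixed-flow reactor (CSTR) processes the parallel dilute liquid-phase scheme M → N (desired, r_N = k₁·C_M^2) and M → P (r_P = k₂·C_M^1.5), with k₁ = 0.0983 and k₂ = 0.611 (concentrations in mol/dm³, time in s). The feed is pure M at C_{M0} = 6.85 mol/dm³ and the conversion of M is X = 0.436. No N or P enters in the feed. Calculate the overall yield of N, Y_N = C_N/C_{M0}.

Exit C_M = C_{M0}(1−X) = 6.85×0.564 = 3.863 mol/dm³.
A CSTR operates uniformly at the exit composition, giving r_N = 1.467 and r_P = 4.640 (each k·C_M^n at C_M = 3.863).
Fraction of consumed M going to N: r_N/(r_N+r_P) = 0.2403.
C_N = 0.2403·C_{M0}·X = 0.2403×6.85×0.436 = 0.718 mol/dm³; Y_N = C_N/C_{M0} = 0.105.

0.105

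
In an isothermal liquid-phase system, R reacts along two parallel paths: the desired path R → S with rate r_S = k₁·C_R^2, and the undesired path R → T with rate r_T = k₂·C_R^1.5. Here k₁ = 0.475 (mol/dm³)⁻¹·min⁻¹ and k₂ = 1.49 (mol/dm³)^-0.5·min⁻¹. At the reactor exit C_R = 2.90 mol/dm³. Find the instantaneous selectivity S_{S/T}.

0.543

S_{S/T} = r_S/r_T = (k₁·C_R^2)/(k₂·C_R^1.5) = (k₁/k₂)·C_R^0.5.
= (0.475×2.900^2) / (1.49×2.900^1.5) = 3.995/7.358 = 0.543.
Since the desired path is higher order in R, keeping C_R high (PFR or concentrated feed) favours S.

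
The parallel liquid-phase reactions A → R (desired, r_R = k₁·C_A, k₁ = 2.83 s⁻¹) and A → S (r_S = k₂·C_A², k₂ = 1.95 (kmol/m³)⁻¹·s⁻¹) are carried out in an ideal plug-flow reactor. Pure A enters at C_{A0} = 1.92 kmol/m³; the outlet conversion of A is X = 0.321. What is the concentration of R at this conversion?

C_A = C_{A0}(1−X) = 1.304 kmol/m³.
Along a PFR/batch, dC_R/dC_A = −r_R/(r_R+r_S) = −k₁/(k₁+k₂·C_A).
Integrating from C_{A0} to C_A: C_R = (2.83/1.95)·ln[(2.83+1.95·1.92)/(2.83+1.95·1.30)] = 1.451·ln(6.574/5.372) = 0.2930 kmol/m³.

0.293 kmol/m³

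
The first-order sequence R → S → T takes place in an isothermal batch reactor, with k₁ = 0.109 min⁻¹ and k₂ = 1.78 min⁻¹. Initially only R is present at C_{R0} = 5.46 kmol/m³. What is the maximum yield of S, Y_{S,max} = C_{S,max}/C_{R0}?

For a first-order series the maximum intermediate yield is C_{S,max}/C_{R0} = (k₁/k₂)^[k₂/(k₂−k₁)].
= (0.109/1.78)^(1.78/(1.78−0.109)) = (0.06124)^(1.065) = 0.05104.

0.0510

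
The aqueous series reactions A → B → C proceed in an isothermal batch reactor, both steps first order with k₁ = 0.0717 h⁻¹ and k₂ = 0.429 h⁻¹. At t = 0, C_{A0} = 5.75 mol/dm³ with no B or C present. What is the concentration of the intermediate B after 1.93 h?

0.501 mol/dm³

The intermediate concentration in a first-order A→B→C sequence is C_B = k₁C_{A0}(e^(−k₁t) − e^(−k₂t))/(k₂−k₁).
e^(−k₁t) = e^(−0.0717×1.93) = e^(−0.1384) = 0.8708; e^(−k₂t) = e^(−0.8280) = 0.4369.
C_B = 0.0717×5.75/(0.429−0.0717) × (0.8708−0.4369) = 1.154×0.4338 = 0.5006 mol/dm³.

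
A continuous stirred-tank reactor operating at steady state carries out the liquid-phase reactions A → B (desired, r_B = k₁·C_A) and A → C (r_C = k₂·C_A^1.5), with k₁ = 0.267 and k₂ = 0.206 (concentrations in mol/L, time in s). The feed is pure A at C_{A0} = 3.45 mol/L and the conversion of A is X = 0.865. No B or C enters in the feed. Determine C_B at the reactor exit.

1.95 mol/L

Exit C_A = C_{A0}(1−X) = 3.45×0.135 = 0.4658 mol/L.
In a CSTR the entire volume is at exit conditions, so r_B = 0.267×0.4658 = 0.1244 and r_C = 0.206×0.4658^1.5 = 0.06548.
Fraction of consumed A going to B: r_B/(r_B+r_C) = 0.6551.
C_B = 0.6551·C_{A0}·X = 0.6551×3.45×0.865 = 1.95 mol/L.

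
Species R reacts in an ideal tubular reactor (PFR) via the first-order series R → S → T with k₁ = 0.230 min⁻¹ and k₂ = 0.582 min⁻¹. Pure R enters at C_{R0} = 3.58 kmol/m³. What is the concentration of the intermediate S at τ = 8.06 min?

0.345 kmol/m³

For first-order series with pure R initially, C_S(τ) = k₁C_{R0}/(k₂−k₁)·(e^(−k₁τ) − e^(−k₂τ)).
e^(−k₁τ) = e^(−0.230×8.06) = e^(−1.854) = 0.1566; e^(−k₂τ) = e^(−4.691) = 0.009178.
C_S = 0.230×3.58/(0.582−0.230) × (0.1566−0.009178) = 2.339×0.1475 = 0.3449 kmol/m³.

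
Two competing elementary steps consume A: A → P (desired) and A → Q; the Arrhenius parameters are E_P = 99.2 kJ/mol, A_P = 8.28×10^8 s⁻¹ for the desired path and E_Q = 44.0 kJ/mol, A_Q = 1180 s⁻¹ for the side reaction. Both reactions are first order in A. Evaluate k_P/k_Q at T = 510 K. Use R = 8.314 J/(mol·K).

1.56

k_P/k_Q = (A_P/A_Q)·exp[−(E_P−E_Q)/(RT)] = (A_P/A_Q)·exp[(E_Q−E_P)/(RT)].
(E_Q−E_P)/(RT) = (44.0−99.2)×10³/(8.314×510) = -55200/4240 = -13.02.
k_P/k_Q = (8.28×10^8/1180)·exp(-13.02) = 7.017×10^5 × 2.219×10^-6 = 1.56.
Since E_P > E_Q, raising the temperature improves selectivity toward P.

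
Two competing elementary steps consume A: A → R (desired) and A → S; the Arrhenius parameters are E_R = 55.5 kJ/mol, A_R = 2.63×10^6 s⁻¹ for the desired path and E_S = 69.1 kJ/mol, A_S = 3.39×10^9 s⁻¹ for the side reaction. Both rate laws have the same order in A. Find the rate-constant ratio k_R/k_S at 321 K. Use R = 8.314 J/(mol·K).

0.127

Since both paths have the same order in A, the concentration cancels and S_{R/S} = k_R/k_S = (A_R/A_S)·exp[(E_S−E_R)/(RT)].
(E_S−E_R)/(RT) = (69.1−55.5)×10³/(8.314×321) = 13600/2669 = 5.096.
k_R/k_S = (2.63×10^6/3.39×10^9)·exp(5.096) = 7.758×10^-4 × 163.4 = 0.127.
Since E_R < E_S, lowering the temperature improves selectivity toward R.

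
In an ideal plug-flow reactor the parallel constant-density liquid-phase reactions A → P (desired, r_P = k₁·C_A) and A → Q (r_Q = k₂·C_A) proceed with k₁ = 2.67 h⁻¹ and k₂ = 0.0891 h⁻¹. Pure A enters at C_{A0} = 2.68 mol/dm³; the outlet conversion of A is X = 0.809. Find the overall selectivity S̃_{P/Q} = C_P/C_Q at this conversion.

C_A = C_{A0}(1−X) = 0.5119 mol/dm³.
Both paths are first order in A, so the instantaneous fraction to P is constant: dC_P/d(−C_A) = k₁/(k₁+k₂) = 0.9677.
C_P = 0.9677·(C_{A0}−C_A) = 0.9677×2.168 = 2.10 mol/dm³.
C_Q = (C_{A0}−C_A)−C_P = 0.07002 mol/dm³; S̃_{P/Q} = 2.098/0.07002 = 30.0.

30.0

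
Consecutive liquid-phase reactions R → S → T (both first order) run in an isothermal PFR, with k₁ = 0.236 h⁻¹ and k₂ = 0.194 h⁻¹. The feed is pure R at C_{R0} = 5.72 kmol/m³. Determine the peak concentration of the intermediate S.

For a first-order series the maximum intermediate yield is C_{S,max}/C_{R0} = (k₁/k₂)^[k₂/(k₂−k₁)].
= (0.236/0.194)^(0.194/(0.194−0.236)) = (1.216)^(-4.619) = 0.4045.
C_{S,max} = 0.4045×5.72 = 2.31 kmol/m³.

2.31 kmol/m³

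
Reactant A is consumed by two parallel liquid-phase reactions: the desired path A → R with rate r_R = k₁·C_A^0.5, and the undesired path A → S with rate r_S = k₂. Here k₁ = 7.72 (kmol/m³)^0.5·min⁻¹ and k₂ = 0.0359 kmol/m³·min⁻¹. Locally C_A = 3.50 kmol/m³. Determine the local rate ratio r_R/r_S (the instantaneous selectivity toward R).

402

S_{R/S} = r_R/r_S = (k₁·C_A^0.5)/(k₂) = (k₁/k₂)·C_A^0.5.
= (7.72×3.500^0.5) / (0.0359) = 14.44/0.03590 = 402.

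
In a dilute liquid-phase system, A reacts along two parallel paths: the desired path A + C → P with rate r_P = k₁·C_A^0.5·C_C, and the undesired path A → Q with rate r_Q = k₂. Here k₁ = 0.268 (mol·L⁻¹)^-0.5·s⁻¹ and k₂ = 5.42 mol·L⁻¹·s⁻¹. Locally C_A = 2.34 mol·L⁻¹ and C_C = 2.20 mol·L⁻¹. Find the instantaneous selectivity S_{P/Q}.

S_{P/Q} = r_P/r_Q = (k₁·C_A^0.5·C_C)/(k₂) = (k₁/k₂)·C_A^0.5·C_C.
= (0.268×2.340^0.5×2.200) / (5.42) = 0.9019/5.420 = 0.166.

0.166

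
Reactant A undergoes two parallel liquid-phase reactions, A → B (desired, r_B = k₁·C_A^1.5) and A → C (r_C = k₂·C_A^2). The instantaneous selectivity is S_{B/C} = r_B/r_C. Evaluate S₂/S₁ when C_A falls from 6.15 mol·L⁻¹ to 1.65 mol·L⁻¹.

1.93

S_{B/C} = (k₁/k₂)·C_A^-0.5, so S₂/S₁ = (C_{A,2}/C_{A,1})^-0.5.
= (1.65/6.15)^(-0.5) = (0.2683)^(-0.5) = 1.93.
Selectivity toward B rises as C_A falls — low-concentration operation is favoured.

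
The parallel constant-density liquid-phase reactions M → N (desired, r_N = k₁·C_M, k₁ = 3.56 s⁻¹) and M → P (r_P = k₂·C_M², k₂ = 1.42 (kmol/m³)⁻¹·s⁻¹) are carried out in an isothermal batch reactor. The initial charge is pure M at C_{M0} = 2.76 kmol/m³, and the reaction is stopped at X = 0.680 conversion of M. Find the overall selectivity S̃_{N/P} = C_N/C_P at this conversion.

C_M = C_{M0}(1−X) = 0.8832 kmol/m³.
Along a PFR/batch, dC_N/dC_M = −r_N/(r_N+r_P) = −k₁/(k₁+k₂·C_M).
Integrating from C_{M0} to C_M: C_N = (3.56/1.42)·ln[(3.56+1.42·2.76)/(3.56+1.42·0.883)] = 2.507·ln(7.479/4.814) = 1.105 kmol/m³.
C_P = (C_{M0}−C_M)−C_N = 0.7723 kmol/m³; S̃_{N/P} = 1.105/0.7723 = 1.43.

1.43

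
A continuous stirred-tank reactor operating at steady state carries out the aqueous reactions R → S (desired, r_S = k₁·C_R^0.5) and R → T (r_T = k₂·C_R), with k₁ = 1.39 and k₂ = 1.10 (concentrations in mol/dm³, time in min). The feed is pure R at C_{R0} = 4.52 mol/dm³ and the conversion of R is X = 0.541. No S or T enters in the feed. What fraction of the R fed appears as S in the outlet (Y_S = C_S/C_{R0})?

0.253

Exit C_R = C_{R0}(1−X) = 4.52×0.459 = 2.075 mol/dm³.
In a CSTR the entire volume is at exit conditions, so r_S = 1.39×2.075^0.5 = 2.002 and r_T = 1.10×2.075 = 2.282.
Fraction of consumed R going to S: r_S/(r_S+r_T) = 0.4673.
C_S = 0.4673·C_{R0}·X = 0.4673×4.52×0.541 = 1.14 mol/dm³; Y_S = C_S/C_{R0} = 0.253.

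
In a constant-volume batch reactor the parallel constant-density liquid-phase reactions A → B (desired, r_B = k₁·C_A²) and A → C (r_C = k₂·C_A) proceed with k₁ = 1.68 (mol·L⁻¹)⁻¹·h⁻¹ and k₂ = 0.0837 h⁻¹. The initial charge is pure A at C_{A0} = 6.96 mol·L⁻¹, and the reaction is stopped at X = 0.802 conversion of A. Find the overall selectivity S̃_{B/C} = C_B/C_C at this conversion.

69.4

C_A = C_{A0}(1−X) = 1.378 mol·L⁻¹.
Along a PFR/batch, dC_C/dC_A = −r_C/(r_B+r_C) = −k₂/(k₂+k₁·C_A).
Integrating from C_{A0} to C_A: C_C = (0.0837/1.68)·ln[(0.0837+1.68·6.96)/(0.0837+1.68·1.38)] = 0.04982·ln(11.78/2.399) = 0.07927 mol·L⁻¹.
Then C_B = (C_{A0}−C_A) − C_C = 5.582 − 0.07927 = 5.503 mol·L⁻¹.
S̃_{B/C} = C_B/C_C = 5.503/0.07927 = 69.4.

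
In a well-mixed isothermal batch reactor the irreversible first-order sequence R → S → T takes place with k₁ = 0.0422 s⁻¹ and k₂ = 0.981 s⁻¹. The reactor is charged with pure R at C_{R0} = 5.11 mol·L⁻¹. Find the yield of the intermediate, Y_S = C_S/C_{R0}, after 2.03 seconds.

For first-order series with pure R initially, C_S(t) = k₁C_{R0}/(k₂−k₁)·(e^(−k₁t) − e^(−k₂t)).
e^(−k₁t) = e^(−0.0422×2.03) = e^(−0.08567) = 0.9179; e^(−k₂t) = e^(−1.991) = 0.1365.
C_S = 0.0422×5.11/(0.981−0.0422) × (0.9179−0.1365) = 0.2297×0.7814 = 0.1795 mol·L⁻¹.
Y_S = C_S/C_{R0} = 0.1795/5.11 = 0.0351.

0.0351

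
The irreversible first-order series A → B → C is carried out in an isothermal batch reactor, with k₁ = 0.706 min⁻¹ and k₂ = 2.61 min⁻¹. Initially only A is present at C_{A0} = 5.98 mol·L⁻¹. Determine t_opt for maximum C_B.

0.687 min

Setting dC_B/dt = 0 gives t_opt = ln(k₂/k₁)/(k₂−k₁).
= ln(2.61/0.706)/(2.61−0.706) = ln(3.697)/1.904 = 1.307/1.904 = 0.687 min.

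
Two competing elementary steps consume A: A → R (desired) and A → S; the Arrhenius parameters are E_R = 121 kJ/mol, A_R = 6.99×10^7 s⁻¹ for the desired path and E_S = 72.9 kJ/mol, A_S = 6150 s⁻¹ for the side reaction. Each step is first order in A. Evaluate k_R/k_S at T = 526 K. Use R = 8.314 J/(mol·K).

Since both paths have the same order in A, the concentration cancels and S_{R/S} = k_R/k_S = (A_R/A_S)·exp[(E_S−E_R)/(RT)].
(E_S−E_R)/(RT) = (72.9−121)×10³/(8.314×526) = -48100/4373 = -11.00.
k_R/k_S = (6.99×10^7/6150)·exp(-11.00) = 11366 × 1.672×10^-5 = 0.190.
Since E_R > E_S, raising the temperature improves selectivity toward R.

0.190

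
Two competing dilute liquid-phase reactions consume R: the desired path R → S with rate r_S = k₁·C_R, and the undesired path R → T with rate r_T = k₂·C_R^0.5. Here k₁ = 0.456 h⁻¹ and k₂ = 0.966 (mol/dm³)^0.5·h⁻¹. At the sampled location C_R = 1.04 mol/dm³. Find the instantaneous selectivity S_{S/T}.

0.481

S_{S/T} = r_S/r_T = (k₁·C_R)/(k₂·C_R^0.5) = (k₁/k₂)·C_R^0.5.
= (0.456×1.040) / (0.966×1.040^0.5) = 0.4742/0.9851 = 0.481.
Since the desired path is higher order in R, keeping C_R high (PFR or concentrated feed) favours S.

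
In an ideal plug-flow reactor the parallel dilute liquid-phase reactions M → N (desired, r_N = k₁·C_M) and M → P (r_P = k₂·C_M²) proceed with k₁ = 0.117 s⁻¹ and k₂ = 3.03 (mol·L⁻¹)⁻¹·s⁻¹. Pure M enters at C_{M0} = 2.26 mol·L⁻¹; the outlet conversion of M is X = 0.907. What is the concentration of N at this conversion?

0.0859 mol·L⁻¹

C_M = C_{M0}(1−X) = 0.2102 mol·L⁻¹.
Along a PFR/batch, dC_N/dC_M = −r_N/(r_N+r_P) = −k₁/(k₁+k₂·C_M).
Integrating from C_{M0} to C_M: C_N = (0.117/3.03)·ln[(0.117+3.03·2.26)/(0.117+3.03·0.210)] = 0.03861·ln(6.965/0.7538) = 0.08586 mol·L⁻¹.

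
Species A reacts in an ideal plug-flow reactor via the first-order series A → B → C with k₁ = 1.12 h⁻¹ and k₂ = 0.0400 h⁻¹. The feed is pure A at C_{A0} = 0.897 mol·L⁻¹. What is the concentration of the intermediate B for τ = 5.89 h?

0.734 mol·L⁻¹

The intermediate concentration in a first-order A→B→C sequence is C_B = k₁C_{A0}(e^(−k₁τ) − e^(−k₂τ))/(k₂−k₁).
e^(−k₁τ) = e^(−1.12×5.89) = e^(−6.597) = 0.001365; e^(−k₂τ) = e^(−0.2356) = 0.7901.
C_B = 1.12×0.897/(0.0400−1.12) × (0.001365−0.7901) = (-0.9302)×(-0.7887) = 0.7337 mol·L⁻¹.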